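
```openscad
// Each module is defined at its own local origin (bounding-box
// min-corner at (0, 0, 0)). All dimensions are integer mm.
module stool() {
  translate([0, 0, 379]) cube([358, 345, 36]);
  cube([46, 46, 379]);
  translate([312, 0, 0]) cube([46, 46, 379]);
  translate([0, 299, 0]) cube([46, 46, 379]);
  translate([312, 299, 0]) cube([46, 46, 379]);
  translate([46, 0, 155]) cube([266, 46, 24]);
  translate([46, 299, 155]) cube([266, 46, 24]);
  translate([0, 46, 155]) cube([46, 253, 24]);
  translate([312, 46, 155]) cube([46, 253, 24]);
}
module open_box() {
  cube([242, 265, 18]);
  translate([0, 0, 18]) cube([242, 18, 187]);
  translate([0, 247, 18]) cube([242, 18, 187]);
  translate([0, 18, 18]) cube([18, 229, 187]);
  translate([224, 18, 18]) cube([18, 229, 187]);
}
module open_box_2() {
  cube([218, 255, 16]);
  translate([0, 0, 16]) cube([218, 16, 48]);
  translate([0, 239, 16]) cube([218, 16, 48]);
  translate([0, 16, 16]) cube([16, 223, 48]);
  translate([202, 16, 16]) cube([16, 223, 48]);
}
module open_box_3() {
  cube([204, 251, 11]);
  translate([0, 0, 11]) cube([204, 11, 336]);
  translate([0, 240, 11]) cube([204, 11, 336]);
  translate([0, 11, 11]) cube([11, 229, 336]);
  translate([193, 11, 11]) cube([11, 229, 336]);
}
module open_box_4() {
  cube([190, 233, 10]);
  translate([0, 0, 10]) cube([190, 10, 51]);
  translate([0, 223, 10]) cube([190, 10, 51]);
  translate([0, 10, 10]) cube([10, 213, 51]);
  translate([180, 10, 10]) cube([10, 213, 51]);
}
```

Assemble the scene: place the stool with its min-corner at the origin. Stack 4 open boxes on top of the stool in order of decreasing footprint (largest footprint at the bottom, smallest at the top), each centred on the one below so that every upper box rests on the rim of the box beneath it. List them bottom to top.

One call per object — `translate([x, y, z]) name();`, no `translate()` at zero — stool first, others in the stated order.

stool();
translate([58, 40, 415]) open_box();
translate([70, 45, 620]) open_box_2();
translate([77, 47, 684]) open_box_3();
translate([84, 56, 1031]) open_box_4();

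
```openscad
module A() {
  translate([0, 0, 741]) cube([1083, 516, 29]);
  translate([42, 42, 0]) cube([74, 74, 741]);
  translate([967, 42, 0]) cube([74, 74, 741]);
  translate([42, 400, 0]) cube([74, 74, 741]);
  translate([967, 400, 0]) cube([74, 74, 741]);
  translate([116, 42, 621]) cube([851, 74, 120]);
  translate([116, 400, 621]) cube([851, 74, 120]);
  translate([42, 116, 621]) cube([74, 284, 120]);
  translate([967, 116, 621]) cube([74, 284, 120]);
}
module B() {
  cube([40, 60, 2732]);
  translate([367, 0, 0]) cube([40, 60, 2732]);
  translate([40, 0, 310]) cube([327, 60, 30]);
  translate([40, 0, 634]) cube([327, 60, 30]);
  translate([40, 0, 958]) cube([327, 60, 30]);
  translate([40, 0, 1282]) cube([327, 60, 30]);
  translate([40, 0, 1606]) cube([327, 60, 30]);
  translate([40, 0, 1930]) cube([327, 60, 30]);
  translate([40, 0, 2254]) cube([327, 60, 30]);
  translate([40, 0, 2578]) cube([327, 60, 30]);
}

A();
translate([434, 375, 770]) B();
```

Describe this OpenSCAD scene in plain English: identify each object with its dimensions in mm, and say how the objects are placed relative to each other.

A is a rectangular dining table. The top is 1083×516×29 mm with its upper surface at z = 770 mm. It stands on four 74×74 mm square legs, each inset 42 mm from the nearest pair of top edges, running from the floor to the underside of the top. Four apron rails, 74 mm thick and 120 mm tall, run between adjacent legs with their top edges flush with the underside of the top and their outer faces flush with the legs' outer faces.

B is a straight ladder. Two 40×60 mm vertical rails, 2732 mm tall, stand 407 mm apart (outside-to-outside) with their front faces coplanar on the −y side. 8 rungs, each 60 mm deep and 30 mm tall, span between the inner faces of the rails, front faces flush with the rails. The lowest rung's underside is at z = 310 mm and rungs are spaced 324 mm apart (underside to underside).

The ladder is on top of the table.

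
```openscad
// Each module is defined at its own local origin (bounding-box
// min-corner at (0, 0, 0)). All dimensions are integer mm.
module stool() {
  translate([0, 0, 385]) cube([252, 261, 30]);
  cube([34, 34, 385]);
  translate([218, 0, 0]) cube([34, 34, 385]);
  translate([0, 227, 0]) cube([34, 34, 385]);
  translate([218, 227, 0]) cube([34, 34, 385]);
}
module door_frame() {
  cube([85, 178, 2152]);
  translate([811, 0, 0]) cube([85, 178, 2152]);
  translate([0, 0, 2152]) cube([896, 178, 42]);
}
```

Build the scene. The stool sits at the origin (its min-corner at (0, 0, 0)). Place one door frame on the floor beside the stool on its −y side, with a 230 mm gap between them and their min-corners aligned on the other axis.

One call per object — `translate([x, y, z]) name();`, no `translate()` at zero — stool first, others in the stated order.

stool();
translate([0, -408, 0]) door_frame();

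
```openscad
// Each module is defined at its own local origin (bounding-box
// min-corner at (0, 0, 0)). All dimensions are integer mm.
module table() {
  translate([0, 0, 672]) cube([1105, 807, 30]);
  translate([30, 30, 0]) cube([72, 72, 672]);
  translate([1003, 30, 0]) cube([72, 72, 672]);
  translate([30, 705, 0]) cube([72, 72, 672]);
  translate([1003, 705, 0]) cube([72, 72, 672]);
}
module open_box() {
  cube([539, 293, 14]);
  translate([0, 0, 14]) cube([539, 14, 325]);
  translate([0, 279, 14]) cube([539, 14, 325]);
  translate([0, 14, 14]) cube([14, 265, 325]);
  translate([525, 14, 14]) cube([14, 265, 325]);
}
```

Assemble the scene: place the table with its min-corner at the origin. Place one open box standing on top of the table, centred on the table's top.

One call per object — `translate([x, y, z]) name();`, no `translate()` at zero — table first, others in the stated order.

table();
translate([283, 257, 702]) open_box();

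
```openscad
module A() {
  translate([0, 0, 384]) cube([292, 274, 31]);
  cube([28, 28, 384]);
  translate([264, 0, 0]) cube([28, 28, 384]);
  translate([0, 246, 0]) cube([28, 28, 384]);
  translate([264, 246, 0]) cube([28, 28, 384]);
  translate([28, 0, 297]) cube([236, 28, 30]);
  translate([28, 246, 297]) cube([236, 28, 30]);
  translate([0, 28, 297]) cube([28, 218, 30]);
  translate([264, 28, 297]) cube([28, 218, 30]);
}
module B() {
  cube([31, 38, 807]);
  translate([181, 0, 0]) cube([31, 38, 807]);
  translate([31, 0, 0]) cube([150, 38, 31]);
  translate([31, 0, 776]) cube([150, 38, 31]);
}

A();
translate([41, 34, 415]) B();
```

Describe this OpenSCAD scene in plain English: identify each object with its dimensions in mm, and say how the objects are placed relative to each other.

A is a four-legged stool. The seat is 292×274 mm, 31 mm thick, top at z = 415 mm. It stands on four square legs, each 28×28 mm in cross-section, from z = 0 to the seat underside, each flush with a corner of the seat. Four stretchers, 28 mm wide and 30 mm tall, connect adjacent legs with their undersides at z = 297 mm, each running between the inner faces of the legs it joins and aligned with the legs' outer faces on the other axis.

B is a rectangular picture frame lying in the x–z plane (depth along y). The opening is 150 mm wide (x) by 745 mm tall (z), surrounded by a border 31 mm wide on all four sides. The frame is 38 mm deep and is made of two full-height vertical stiles with two horizontal rails fitted between them.

The picture frame is on top of the stool.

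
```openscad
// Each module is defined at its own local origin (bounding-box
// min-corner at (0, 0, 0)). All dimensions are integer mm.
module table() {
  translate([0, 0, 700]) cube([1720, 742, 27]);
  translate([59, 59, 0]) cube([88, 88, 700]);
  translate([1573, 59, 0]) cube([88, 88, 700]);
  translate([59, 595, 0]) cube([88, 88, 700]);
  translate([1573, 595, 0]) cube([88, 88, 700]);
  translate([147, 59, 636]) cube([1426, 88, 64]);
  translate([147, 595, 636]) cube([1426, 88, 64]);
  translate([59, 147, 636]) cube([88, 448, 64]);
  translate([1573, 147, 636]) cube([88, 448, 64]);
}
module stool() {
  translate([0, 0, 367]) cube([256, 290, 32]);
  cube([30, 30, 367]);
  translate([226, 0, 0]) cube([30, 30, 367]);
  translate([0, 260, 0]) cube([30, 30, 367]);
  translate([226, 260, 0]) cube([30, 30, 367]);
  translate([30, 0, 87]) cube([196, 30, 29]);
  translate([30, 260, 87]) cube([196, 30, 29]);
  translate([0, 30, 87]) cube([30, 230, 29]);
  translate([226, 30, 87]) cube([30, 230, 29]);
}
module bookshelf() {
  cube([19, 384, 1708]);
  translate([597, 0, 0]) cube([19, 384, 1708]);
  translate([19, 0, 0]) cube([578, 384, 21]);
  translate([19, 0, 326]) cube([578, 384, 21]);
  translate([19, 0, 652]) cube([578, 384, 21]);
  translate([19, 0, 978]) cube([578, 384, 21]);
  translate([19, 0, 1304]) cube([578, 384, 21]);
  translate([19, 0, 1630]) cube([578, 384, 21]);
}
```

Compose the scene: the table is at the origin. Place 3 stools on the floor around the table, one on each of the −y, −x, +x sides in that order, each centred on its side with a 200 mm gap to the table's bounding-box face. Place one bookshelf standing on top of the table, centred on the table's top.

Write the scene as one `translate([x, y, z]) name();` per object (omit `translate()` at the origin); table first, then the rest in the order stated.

table();
translate([732, -490, 0]) stool();
translate([-456, 226, 0]) stool();
translate([1920, 226, 0]) stool();
translate([552, 179, 727]) bookshelf();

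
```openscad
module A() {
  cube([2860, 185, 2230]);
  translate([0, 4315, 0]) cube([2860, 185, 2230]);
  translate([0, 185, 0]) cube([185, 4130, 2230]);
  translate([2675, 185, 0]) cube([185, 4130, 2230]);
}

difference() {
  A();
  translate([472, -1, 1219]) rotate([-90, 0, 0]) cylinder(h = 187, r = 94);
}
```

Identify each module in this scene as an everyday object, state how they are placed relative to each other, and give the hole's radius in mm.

The subtracted cylinder has r = 94 mm.

A is a house frame. The house frame has a circular hole through its front wall. The hole's radius is 94 mm.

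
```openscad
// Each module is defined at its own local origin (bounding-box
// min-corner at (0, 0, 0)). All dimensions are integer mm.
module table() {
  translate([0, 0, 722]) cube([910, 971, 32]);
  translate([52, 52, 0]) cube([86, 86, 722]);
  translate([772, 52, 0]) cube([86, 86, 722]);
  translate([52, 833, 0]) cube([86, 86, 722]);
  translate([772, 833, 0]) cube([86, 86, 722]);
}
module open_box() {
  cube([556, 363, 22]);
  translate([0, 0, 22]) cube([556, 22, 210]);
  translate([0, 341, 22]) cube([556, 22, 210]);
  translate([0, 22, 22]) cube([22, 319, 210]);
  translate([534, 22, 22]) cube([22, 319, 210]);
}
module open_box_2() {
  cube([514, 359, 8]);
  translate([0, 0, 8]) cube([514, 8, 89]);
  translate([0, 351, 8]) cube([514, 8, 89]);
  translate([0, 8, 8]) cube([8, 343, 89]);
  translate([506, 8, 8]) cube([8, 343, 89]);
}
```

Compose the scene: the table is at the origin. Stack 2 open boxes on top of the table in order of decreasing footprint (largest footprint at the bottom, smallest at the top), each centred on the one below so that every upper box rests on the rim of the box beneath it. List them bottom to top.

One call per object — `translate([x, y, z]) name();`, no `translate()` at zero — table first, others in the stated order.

table();
translate([177, 304, 754]) open_box();
translate([198, 306, 986]) open_box_2();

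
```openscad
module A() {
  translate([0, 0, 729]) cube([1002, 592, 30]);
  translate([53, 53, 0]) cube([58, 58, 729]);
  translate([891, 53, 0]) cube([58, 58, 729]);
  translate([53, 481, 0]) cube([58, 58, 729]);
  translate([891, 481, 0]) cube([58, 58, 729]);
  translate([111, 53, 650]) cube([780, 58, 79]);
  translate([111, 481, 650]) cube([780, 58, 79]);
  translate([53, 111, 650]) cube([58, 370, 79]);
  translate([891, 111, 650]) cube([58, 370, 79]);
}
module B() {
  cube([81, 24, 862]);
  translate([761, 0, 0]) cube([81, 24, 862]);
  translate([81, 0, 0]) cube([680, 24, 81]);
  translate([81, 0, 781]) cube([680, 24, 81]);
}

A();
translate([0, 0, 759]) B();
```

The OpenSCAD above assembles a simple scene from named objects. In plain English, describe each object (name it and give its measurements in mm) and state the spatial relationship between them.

A is a table with a 1002×592 mm rectangular top, 30 mm thick, top surface at z = 759 mm, supported by four 58×58 mm square legs, each inset 53 mm from the nearest pair of top edges, running from the floor. Four apron rails, 58 mm thick and 79 mm tall, run between adjacent legs with their top edges flush with the underside of the top and their outer faces flush with the legs' outer faces.

B is a picture frame with a 680×700 mm rectangular opening (x by z) and a uniform 81 mm border on every side. Frame depth is 24 mm along y. It is built from two vertical stiles running the full outside height and two horizontal rails spanning the gap between the stiles.

The picture frame is on top of the table.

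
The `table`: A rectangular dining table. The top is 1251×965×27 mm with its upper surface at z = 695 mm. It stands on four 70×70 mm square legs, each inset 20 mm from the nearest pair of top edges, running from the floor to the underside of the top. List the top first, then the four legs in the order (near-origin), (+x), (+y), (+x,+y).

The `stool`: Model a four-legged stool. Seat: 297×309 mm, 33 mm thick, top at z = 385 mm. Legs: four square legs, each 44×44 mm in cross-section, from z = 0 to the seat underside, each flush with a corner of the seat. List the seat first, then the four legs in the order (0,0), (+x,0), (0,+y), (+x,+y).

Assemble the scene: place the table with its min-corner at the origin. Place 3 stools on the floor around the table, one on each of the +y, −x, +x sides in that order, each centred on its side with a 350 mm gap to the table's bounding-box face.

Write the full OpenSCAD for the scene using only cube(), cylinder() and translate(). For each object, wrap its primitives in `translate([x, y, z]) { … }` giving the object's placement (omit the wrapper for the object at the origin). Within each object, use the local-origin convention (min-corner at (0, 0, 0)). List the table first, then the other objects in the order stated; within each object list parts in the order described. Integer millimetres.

translate([0, 0, 668]) cube([1251, 965, 27]);
translate([20, 20, 0]) cube([70, 70, 668]);
translate([1161, 20, 0]) cube([70, 70, 668]);
translate([20, 875, 0]) cube([70, 70, 668]);
translate([1161, 875, 0]) cube([70, 70, 668]);
translate([477, 1315, 0]) {
  translate([0, 0, 352]) cube([297, 309, 33]);
  cube([44, 44, 352]);
  translate([253, 0, 0]) cube([44, 44, 352]);
  translate([0, 265, 0]) cube([44, 44, 352]);
  translate([253, 265, 0]) cube([44, 44, 352]);
}
translate([-647, 328, 0]) {
  translate([0, 0, 352]) cube([297, 309, 33]);
  cube([44, 44, 352]);
  translate([253, 0, 0]) cube([44, 44, 352]);
  translate([0, 265, 0]) cube([44, 44, 352]);
  translate([253, 265, 0]) cube([44, 44, 352]);
}
translate([1601, 328, 0]) {
  translate([0, 0, 352]) cube([297, 309, 33]);
  cube([44, 44, 352]);
  translate([253, 0, 0]) cube([44, 44, 352]);
  translate([0, 265, 0]) cube([44, 44, 352]);
  translate([253, 265, 0]) cube([44, 44, 352]);
}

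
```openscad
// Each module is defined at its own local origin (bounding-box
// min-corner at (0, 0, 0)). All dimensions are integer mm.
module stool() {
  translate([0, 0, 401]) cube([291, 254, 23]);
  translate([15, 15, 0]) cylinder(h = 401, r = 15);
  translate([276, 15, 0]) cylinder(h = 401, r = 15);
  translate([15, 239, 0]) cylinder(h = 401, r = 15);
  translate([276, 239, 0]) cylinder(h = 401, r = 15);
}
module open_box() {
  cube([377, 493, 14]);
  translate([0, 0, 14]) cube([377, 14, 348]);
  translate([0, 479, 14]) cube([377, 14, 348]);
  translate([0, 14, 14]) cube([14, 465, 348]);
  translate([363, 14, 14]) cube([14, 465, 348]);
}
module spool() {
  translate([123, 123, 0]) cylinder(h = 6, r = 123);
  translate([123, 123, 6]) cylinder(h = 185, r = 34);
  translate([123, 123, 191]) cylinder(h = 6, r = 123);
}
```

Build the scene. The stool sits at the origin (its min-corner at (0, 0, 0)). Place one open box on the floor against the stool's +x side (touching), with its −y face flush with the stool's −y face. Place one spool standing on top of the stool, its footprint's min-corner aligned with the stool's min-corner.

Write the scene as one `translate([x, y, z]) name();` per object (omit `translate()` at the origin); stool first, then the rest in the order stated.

stool();
translate([291, 0, 0]) open_box();
translate([0, 0, 424]) spool();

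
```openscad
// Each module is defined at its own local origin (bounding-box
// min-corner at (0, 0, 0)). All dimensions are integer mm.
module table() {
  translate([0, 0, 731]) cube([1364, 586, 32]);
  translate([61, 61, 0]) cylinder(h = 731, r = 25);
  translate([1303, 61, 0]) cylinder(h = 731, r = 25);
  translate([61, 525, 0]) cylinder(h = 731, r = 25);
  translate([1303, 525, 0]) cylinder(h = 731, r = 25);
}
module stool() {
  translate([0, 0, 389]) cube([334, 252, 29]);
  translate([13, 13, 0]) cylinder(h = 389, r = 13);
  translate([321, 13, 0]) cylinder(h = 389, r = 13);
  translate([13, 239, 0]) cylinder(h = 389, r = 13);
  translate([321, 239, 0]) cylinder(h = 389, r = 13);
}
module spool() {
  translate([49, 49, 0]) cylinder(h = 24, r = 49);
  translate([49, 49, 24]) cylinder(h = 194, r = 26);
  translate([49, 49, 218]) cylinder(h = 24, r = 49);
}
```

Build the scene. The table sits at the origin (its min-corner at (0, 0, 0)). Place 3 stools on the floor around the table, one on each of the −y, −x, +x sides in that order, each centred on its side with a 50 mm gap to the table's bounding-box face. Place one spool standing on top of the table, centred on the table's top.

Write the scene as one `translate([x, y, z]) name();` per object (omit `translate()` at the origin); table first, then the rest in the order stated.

table();
translate([515, -302, 0]) stool();
translate([-384, 167, 0]) stool();
translate([1414, 167, 0]) stool();
translate([633, 244, 763]) spool();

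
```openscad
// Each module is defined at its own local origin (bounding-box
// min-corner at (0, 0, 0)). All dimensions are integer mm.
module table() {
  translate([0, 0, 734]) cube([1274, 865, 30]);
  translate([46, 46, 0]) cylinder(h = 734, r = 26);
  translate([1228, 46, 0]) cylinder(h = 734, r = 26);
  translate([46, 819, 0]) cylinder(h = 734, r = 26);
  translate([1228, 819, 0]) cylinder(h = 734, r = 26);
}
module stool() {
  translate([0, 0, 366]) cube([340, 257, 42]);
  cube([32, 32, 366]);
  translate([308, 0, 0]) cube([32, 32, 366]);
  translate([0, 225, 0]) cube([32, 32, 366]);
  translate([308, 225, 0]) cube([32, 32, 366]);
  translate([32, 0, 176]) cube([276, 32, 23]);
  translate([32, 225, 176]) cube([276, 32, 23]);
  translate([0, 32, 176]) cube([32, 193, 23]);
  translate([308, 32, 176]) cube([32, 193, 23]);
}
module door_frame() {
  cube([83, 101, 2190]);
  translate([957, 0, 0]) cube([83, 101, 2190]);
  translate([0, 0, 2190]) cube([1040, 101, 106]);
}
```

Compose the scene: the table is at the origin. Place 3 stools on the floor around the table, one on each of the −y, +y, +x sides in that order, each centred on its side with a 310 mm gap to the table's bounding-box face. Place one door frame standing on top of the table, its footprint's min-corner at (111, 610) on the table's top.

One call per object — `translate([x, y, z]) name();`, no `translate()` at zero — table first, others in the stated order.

table();
translate([467, -567, 0]) stool();
translate([467, 1175, 0]) stool();
translate([1584, 304, 0]) stool();
translate([111, 610, 764]) door_frame();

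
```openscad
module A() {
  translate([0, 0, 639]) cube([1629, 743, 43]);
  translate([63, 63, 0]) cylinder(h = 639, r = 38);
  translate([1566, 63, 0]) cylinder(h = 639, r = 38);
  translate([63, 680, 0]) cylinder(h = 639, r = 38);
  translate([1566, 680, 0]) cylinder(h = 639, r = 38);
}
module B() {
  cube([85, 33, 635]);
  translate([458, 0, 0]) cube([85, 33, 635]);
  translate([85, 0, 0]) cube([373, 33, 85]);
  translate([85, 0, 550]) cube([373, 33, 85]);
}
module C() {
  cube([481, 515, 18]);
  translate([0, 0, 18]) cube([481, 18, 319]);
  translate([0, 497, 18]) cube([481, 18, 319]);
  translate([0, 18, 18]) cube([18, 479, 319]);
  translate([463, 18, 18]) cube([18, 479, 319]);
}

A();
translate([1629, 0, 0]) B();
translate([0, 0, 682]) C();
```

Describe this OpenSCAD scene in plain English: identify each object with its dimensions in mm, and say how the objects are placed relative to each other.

A is a table with a 1629×743 mm rectangular top, 43 mm thick, top surface at z = 682 mm, supported by four round legs of 76 mm diameter, each leg's bounding box inset 25 mm from the nearest pair of top edges, running from the floor.

B is a picture frame with a 373×465 mm rectangular opening (x by z) and a uniform 85 mm border on every side. Frame depth is 33 mm along y. It is built from two vertical stiles running the full outside height and two horizontal rails spanning the gap between the stiles.

C is an open storage box with external size 481×515×337 mm and wall thickness 18 mm (the base is also 18 mm thick). The base covers the whole footprint; the four walls stand on the base, with the y-facing walls full-width and the x-facing walls fitting between their inner faces.

The picture frame is against the table's +x side, with their −y faces flush. The open box is on top of the table.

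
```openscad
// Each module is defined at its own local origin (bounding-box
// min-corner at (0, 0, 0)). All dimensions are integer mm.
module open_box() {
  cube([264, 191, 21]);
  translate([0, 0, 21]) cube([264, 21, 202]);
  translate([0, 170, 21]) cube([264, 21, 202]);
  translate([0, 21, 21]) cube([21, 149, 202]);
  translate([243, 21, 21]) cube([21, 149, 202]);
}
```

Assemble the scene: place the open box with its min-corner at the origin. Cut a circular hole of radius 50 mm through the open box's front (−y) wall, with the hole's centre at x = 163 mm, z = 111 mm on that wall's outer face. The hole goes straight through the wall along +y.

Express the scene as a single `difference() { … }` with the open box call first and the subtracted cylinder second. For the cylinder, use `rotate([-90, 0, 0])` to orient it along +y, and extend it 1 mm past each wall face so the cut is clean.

difference() {
  open_box();
  translate([163, -1, 111]) rotate([-90, 0, 0]) cylinder(h = 23, r = 50);
}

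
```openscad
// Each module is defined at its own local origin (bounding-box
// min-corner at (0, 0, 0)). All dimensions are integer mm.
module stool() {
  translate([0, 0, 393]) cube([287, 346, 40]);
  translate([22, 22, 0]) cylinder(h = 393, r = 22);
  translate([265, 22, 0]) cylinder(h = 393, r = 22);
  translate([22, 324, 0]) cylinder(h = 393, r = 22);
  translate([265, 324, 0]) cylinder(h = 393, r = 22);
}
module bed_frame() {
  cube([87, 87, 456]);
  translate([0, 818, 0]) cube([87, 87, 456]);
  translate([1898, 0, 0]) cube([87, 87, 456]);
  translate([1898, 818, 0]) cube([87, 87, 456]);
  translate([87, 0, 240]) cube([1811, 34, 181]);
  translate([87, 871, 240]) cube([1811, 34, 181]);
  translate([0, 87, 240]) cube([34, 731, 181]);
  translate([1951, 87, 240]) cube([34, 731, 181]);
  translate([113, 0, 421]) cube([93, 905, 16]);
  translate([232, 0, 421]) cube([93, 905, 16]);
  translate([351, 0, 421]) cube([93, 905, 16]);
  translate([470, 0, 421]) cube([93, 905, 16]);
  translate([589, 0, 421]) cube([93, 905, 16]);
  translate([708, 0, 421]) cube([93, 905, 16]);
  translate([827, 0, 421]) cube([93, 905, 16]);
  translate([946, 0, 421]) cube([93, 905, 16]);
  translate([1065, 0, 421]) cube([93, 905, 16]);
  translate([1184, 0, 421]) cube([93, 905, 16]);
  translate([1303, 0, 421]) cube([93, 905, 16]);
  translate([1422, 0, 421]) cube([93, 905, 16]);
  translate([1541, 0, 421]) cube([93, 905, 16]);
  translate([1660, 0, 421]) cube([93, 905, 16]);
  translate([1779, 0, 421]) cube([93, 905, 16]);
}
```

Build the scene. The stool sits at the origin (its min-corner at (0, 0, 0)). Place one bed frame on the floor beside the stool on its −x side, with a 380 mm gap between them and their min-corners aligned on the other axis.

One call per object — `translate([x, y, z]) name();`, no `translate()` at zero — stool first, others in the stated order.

stool();
translate([-2365, 0, 0]) bed_frame();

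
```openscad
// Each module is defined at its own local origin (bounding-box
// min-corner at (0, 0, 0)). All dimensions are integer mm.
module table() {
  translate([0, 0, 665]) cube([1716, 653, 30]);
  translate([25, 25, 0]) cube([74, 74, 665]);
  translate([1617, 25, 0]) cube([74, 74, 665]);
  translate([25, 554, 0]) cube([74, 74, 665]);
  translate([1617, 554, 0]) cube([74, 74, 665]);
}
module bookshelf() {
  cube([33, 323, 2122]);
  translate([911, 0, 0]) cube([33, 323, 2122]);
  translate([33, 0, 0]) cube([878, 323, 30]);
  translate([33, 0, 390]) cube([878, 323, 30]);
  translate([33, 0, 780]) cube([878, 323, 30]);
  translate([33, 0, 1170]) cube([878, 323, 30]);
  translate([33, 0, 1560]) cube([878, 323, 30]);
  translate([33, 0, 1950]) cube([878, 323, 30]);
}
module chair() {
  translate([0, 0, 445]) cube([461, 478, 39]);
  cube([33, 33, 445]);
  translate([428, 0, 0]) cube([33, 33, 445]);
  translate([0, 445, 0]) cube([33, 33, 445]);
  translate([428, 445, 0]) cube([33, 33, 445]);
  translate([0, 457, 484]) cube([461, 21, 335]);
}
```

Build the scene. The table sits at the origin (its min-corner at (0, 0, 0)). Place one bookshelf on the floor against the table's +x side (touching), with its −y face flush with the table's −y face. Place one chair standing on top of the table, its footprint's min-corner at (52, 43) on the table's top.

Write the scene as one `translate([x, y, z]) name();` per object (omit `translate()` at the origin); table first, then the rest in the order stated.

table();
translate([1716, 0, 0]) bookshelf();
translate([52, 43, 695]) chair();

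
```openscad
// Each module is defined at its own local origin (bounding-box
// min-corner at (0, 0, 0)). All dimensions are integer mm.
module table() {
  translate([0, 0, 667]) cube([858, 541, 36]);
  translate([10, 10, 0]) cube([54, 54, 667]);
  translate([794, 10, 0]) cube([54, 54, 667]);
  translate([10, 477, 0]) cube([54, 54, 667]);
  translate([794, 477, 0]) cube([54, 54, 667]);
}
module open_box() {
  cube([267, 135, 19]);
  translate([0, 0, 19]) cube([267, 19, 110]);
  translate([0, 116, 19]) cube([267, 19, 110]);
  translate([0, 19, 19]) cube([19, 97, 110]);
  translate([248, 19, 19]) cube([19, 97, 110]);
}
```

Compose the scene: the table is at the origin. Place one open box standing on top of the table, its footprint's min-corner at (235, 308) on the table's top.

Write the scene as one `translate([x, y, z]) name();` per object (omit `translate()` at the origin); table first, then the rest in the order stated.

table();
translate([235, 308, 703]) open_box();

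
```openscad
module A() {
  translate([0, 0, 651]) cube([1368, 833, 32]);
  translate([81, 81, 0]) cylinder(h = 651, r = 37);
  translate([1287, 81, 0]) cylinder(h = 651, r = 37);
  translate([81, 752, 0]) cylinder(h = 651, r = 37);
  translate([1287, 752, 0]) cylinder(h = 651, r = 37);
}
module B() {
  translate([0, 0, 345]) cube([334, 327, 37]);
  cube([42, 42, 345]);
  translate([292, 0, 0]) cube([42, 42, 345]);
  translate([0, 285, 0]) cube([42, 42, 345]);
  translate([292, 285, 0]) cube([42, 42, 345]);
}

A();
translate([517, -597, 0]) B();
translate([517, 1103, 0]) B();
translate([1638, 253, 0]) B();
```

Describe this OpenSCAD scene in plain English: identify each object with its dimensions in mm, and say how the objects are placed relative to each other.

A is a table: top 1368 mm (x) × 833 mm (y), 32 mm thick, upper face at z = 683 mm, on four round legs of 74 mm diameter, each leg's bounding box inset 44 mm from the nearest pair of top edges, running from z = 0 to the bottom of the top.

B is a four-legged stool. The seat is 334×327 mm, 37 mm thick, top at z = 382 mm. It stands on four square legs, each 42×42 mm in cross-section, from z = 0 to the seat underside, each flush with a corner of the seat.

Three stools sit around the table at the −y, +y, +x sides.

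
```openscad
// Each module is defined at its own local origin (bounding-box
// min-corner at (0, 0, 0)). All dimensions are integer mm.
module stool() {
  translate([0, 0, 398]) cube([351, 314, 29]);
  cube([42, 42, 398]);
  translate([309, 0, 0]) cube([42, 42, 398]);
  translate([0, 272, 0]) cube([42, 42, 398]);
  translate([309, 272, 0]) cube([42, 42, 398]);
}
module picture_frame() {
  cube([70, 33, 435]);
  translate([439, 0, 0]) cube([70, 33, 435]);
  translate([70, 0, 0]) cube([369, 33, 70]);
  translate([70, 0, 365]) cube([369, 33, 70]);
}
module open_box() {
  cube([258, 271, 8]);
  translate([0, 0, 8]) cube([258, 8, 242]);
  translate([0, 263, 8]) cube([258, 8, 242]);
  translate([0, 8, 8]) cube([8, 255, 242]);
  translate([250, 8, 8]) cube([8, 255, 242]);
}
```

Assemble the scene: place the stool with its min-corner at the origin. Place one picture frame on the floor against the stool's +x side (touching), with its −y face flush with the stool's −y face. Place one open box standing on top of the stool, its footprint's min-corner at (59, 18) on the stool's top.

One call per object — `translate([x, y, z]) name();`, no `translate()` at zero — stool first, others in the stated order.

stool();
translate([351, 0, 0]) picture_frame();
translate([59, 18, 427]) open_box();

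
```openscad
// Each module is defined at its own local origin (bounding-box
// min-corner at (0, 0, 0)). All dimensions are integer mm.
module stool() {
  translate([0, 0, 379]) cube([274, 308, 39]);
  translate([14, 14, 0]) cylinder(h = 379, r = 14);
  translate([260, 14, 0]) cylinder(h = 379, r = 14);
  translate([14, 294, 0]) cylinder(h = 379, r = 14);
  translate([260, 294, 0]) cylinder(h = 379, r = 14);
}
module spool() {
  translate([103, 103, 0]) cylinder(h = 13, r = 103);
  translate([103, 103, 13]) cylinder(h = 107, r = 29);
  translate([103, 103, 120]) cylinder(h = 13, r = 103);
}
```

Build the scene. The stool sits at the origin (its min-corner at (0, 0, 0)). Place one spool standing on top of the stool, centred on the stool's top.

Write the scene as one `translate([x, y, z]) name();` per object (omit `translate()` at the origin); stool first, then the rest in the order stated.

stool();
translate([34, 51, 418]) spool();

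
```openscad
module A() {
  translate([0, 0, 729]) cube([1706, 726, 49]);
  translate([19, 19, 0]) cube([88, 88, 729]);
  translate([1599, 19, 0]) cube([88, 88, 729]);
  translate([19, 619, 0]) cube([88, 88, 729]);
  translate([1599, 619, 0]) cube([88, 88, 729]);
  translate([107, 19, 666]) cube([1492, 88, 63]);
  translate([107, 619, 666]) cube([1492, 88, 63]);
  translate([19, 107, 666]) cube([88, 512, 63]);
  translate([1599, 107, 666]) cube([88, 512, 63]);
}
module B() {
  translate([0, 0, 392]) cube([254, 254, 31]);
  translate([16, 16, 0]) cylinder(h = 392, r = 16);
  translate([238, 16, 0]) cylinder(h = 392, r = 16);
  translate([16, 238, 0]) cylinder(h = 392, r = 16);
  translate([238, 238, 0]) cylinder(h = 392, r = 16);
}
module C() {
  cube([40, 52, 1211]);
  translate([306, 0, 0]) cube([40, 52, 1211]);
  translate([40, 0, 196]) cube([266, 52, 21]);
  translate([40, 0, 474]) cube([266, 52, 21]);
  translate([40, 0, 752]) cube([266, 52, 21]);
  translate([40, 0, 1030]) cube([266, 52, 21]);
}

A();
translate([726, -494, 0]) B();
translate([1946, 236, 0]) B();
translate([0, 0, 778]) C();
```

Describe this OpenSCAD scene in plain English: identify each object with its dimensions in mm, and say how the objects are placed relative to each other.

A is a table: top 1706 mm (x) × 726 mm (y), 49 mm thick, upper face at z = 778 mm, on four 88×88 mm square legs, each inset 19 mm from the nearest pair of top edges, running from z = 0 to the bottom of the top. Four apron rails, 88 mm thick and 63 mm tall, run between adjacent legs with their top edges flush with the underside of the top and their outer faces flush with the legs' outer faces.

B is a four-legged stool. The seat is a 254×254×31 mm slab whose top surface is at z = 423 mm; four round legs, each 32 mm in diameter, run from the floor (z = 0) to the underside of the seat, each leg's axis is inset half a diameter from the nearest pair of seat edges (so the leg's bounding box is flush with the corner).

C is a straight ladder. Two 40×52 mm vertical rails, 1211 mm tall, stand 346 mm apart (outside-to-outside) with their front faces coplanar on the −y side. 4 rungs, each 52 mm deep and 21 mm tall, span between the inner faces of the rails, front faces flush with the rails. The lowest rung's underside is at z = 196 mm and rungs are spaced 278 mm apart (underside to underside).

Two stools sit around the table at the −y, +x sides. The ladder is on top of the table.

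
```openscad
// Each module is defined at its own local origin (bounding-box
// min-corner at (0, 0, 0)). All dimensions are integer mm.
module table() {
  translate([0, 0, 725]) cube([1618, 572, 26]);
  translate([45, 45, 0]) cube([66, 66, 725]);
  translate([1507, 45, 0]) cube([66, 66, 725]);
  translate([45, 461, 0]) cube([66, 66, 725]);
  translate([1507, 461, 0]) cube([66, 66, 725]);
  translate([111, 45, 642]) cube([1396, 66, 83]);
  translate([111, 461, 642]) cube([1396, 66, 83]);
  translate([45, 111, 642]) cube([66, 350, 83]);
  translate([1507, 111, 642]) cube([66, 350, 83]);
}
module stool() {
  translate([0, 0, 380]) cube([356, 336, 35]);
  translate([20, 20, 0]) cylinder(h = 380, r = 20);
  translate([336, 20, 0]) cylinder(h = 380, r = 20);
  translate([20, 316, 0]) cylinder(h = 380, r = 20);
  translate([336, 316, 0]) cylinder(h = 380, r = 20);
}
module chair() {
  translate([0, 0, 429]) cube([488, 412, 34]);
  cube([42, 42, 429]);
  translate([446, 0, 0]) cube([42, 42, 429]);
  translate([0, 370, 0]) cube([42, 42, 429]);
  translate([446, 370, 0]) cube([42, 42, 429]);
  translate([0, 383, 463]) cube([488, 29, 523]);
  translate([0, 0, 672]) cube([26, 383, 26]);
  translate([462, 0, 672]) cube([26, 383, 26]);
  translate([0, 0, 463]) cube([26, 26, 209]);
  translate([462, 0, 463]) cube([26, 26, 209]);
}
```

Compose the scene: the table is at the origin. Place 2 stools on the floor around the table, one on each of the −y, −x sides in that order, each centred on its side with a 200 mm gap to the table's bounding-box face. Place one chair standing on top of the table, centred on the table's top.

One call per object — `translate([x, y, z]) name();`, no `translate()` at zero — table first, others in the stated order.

table();
translate([631, -536, 0]) stool();
translate([-556, 118, 0]) stool();
translate([565, 80, 751]) chair();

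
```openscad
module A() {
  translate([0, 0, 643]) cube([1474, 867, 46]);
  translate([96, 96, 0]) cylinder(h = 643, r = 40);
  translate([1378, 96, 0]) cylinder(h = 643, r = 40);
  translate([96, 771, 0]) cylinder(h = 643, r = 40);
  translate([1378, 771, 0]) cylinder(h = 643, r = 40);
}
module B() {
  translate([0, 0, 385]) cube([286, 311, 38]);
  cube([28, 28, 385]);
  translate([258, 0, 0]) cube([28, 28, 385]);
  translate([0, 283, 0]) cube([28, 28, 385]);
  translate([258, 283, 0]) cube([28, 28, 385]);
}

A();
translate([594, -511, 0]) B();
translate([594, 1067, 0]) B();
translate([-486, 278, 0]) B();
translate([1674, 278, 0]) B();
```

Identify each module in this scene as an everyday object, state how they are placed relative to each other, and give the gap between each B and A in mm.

A is a table. B is a stool. Four stools sit around the table at the −y, +y, −x, +x sides. The gap between each stool and the table is 200 mm.

Each stool's nearest face is 200 mm from the table's bounding box.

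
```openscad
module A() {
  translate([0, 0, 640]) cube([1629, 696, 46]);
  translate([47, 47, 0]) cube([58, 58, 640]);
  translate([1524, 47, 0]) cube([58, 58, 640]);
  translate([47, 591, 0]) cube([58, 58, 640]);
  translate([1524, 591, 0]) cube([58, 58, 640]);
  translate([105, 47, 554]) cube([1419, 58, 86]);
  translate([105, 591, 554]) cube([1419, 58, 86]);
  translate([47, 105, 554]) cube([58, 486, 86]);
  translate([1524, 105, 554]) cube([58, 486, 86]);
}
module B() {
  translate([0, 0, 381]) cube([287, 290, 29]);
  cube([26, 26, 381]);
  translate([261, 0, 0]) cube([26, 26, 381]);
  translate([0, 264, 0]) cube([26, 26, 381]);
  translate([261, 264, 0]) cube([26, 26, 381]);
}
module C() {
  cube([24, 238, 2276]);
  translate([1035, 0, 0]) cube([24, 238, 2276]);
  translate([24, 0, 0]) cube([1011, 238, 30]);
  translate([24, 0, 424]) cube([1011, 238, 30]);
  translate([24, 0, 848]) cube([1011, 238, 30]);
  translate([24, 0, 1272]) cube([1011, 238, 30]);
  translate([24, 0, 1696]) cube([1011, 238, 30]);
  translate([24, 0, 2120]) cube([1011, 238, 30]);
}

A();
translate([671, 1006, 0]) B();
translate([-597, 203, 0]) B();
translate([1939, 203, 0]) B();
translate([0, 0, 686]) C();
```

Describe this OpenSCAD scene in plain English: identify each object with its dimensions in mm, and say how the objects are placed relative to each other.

A is a table with a 1629×696 mm rectangular top, 46 mm thick, top surface at z = 686 mm, supported by four 58×58 mm square legs, each inset 47 mm from the nearest pair of top edges, running from the floor. Four apron rails, 58 mm thick and 86 mm tall, run between adjacent legs with their top edges flush with the underside of the top and their outer faces flush with the legs' outer faces.

B is a four-legged stool. The seat is a 287×290×29 mm slab whose top surface is at z = 410 mm; four square legs, each 26×26 mm in cross-section, run from the floor (z = 0) to the underside of the seat, each flush with a corner of the seat.

C is an open bookshelf. Two side panels, each 24 mm thick, 238 mm deep and 2276 mm tall, stand 1059 mm apart (outside-to-outside). Between them sit 6 shelves, each 30 mm thick and 238 mm deep, spanning the full gap between the sides. The bottom shelf rests on the floor (its underside at z = 0) and the clear gap between one shelf's top and the next shelf's underside is 394 mm.

Three stools sit around the table at the +y, −x, +x sides. The bookshelf is on top of the table.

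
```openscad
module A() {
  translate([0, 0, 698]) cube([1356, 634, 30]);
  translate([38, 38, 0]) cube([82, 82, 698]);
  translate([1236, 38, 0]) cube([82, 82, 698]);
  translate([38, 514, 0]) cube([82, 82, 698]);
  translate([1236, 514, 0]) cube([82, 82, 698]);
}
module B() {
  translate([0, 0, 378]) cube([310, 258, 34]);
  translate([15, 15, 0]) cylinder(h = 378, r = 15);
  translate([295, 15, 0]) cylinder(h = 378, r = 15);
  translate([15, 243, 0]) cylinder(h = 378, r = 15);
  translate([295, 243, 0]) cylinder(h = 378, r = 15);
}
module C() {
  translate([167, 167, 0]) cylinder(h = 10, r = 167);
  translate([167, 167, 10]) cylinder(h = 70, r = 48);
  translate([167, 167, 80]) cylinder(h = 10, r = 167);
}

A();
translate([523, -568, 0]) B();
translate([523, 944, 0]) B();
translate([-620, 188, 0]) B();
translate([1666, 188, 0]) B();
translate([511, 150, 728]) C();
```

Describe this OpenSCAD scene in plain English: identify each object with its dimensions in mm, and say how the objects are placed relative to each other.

A is a table: top 1356 mm (x) × 634 mm (y), 30 mm thick, upper face at z = 728 mm, on four 82×82 mm square legs, each inset 38 mm from the nearest pair of top edges, running from z = 0 to the bottom of the top.

B is a simple wooden stool: a rectangular seat 310 mm (x) by 258 mm (y), 34 mm thick, top face at z = 412 mm, on four round legs, each 30 mm in diameter. The legs rest on z = 0, each leg's axis is inset half a diameter from the nearest pair of seat edges (so the leg's bounding box is flush with the corner).

C is a spool: two coaxial disc flanges of radius 167 mm and thickness 10 mm, joined by a core cylinder of radius 48 mm and height 70 mm. The lower flange rests on z = 0 and the three cylinders share a vertical axis.

Four stools sit around the table at the −y, +y, −x, +x sides. The spool is on top of the table, centred.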